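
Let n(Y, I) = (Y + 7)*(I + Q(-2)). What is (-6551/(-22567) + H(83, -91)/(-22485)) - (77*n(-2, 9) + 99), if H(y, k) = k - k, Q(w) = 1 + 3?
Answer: -115175417/22567 ≈ -5103.7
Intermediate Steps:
Q(w) = 4
H(y, k) = 0
n(Y, I) = (4 + I)*(7 + Y) (n(Y, I) = (Y + 7)*(I + 4) = (7 + Y)*(4 + I) = (4 + I)*(7 + Y))
(-6551/(-22567) + H(83, -91)/(-22485)) - (77*n(-2, 9) + 99) = (-6551/(-22567) + 0/(-22485)) - (77*(28 + 4*(-2) + 7*9 + 9*(-2)) + 99) = (-6551*(-1/22567) + 0*(-1/22485)) - (77*(28 - 8 + 63 - 18) + 99) = (6551/22567 + 0) - (77*65 + 99) = 6551/22567 - (5005 + 99) = 6551/22567 - 1*5104 = 6551/22567 - 5104 = -115175417/22567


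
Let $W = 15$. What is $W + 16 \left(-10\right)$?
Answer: $-145$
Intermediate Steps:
$W + 16 \left(-10\right) = 15 + 16 \left(-10\right) = 15 - 160 = -145$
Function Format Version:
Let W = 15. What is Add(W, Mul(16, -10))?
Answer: -145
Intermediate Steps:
Add(W, Mul(16, -10)) = Add(15, Mul(16, -10)) = Add(15, -160) = -145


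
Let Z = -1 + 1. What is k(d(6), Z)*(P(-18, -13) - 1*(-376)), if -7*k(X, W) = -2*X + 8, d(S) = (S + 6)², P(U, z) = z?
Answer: 14520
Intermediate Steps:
Z = 0
d(S) = (6 + S)²
k(X, W) = -8/7 + 2*X/7 (k(X, W) = -(-2*X + 8)/7 = -(8 - 2*X)/7 = -8/7 + 2*X/7)
k(d(6), Z)*(P(-18, -13) - 1*(-376)) = (-8/7 + 2*(6 + 6)²/7)*(-13 - 1*(-376)) = (-8/7 + (2/7)*12²)*(-13 + 376) = (-8/7 + (2/7)*144)*363 = (-8/7 + 288/7)*363 = 40*363 = 14520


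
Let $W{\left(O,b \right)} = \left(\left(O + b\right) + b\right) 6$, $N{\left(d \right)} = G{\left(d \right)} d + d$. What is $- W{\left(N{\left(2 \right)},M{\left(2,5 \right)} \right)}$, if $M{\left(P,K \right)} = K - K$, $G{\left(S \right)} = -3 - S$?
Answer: $48$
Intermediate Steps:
$M{\left(P,K \right)} = 0$
$N{\left(d \right)} = d + d \left(-3 - d\right)$ ($N{\left(d \right)} = \left(-3 - d\right) d + d = d \left(-3 - d\right) + d = d + d \left(-3 - d\right)$)
$W{\left(O,b \right)} = 6 O + 12 b$ ($W{\left(O,b \right)} = \left(O + 2 b\right) 6 = 6 O + 12 b$)
$- W{\left(N{\left(2 \right)},M{\left(2,5 \right)} \right)} = - (6 \left(\left(-1\right) 2 \left(2 + 2\right)\right) + 12 \cdot 0) = - (6 \left(\left(-1\right) 2 \cdot 4\right) + 0) = - (6 \left(-8\right) + 0) = - (-48 + 0) = \left(-1\right) \left(-48\right) = 48$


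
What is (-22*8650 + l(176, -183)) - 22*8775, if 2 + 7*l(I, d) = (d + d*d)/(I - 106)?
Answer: -13414881/35 ≈ -3.8328e+5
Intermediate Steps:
l(I, d) = -2/7 + (d + d²)/(7*(-106 + I)) (l(I, d) = -2/7 + ((d + d*d)/(I - 106))/7 = -2/7 + ((d + d²)/(-106 + I))/7 = -2/7 + (d + d²)/(7*(-106 + I)))
(-22*8650 + l(176, -183)) - 22*8775 = (-22*8650 + (212 - 183 + (-183)² - 2*176)/(7*(-106 + 176))) - 22*8775 = (-190300 + (⅐)*(212 - 183 + 33489 - 352)/70) - 193050 = (-190300 + (⅐)*(1/70)*33166) - 193050 = (-190300 + 2369/35) - 193050 = -6658131/35 - 193050 = -13414881/35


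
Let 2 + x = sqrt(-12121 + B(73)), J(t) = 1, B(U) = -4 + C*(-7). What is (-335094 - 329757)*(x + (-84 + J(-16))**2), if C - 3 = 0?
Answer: -4578828837 - 664851*I*sqrt(12146) ≈ -4.5788e+9 - 7.3272e+7*I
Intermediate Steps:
C = 3 (C = 3 + 0 = 3)
B(U) = -25 (B(U) = -4 + 3*(-7) = -4 - 21 = -25)
x = -2 + I*sqrt(12146) (x = -2 + sqrt(-12121 - 25) = -2 + sqrt(-12146) = -2 + I*sqrt(12146) ≈ -2.0 + 110.21*I)
(-335094 - 329757)*(x + (-84 + J(-16))**2) = (-335094 - 329757)*((-2 + I*sqrt(12146)) + (-84 + 1)**2) = -664851*((-2 + I*sqrt(12146)) + (-83)**2) = -664851*((-2 + I*sqrt(12146)) + 6889) = -664851*(6887 + I*sqrt(12146)) = -4578828837 - 664851*I*sqrt(12146)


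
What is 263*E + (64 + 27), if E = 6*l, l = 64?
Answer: 101083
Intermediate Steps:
E = 384 (E = 6*64 = 384)
263*E + (64 + 27) = 263*384 + (64 + 27) = 100992 + 91 = 101083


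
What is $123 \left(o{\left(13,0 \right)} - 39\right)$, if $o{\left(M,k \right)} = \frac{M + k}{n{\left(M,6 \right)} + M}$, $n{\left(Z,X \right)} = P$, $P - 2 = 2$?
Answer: $- \frac{79950}{17} \approx -4702.9$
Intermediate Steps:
$P = 4$ ($P = 2 + 2 = 4$)
$n{\left(Z,X \right)} = 4$
$o{\left(M,k \right)} = \frac{M + k}{4 + M}$
$123 \left(o{\left(13,0 \right)} - 39\right) = 123 \left(\frac{13 + 0}{4 + 13} - 39\right) = 123 \left(\frac{1}{17} \cdot 13 - 39\right) = 123 \left(\frac{13}{17} - 39\right) = 123 \left(- \frac{650}{17}\right) = - \frac{79950}{17}$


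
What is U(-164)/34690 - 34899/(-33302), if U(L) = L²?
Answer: 1053168451/577623190 ≈ 1.8233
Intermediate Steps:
U(-164)/34690 - 34899/(-33302) = (-164)²/34690 - 34899/(-33302) = 26896*(1/34690) - 34899*(-1/33302) = 13448/17345 + 34899/33302 = 1053168451/577623190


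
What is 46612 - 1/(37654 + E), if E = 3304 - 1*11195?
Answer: 1387312955/29763 ≈ 46612.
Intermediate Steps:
E = -7891 (E = 3304 - 11195 = -7891)
46612 - 1/(37654 + E) = 46612 - 1/(37654 - 7891) = 46612 - 1/29763 = 1387312955/29763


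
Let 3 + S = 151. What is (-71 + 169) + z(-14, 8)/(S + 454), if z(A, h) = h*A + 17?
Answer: 58901/602 ≈ 97.842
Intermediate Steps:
S = 148 (S = -3 + 151 = 148)
z(A, h) = 17 + A*h (z(A, h) = A*h + 17 = 17 + A*h)
(-71 + 169) + z(-14, 8)/(S + 454) = (-71 + 169) + (17 - 14*8)/(148 + 454) = 98 + (17 - 112)/602 = 98 + (1/602)*(-95) = 98 - 95/602 = 58901/602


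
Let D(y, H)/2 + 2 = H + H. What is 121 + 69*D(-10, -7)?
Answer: -2087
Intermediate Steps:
D(y, H) = -4 + 4*H (D(y, H) = -4 + 2*(H + H) = -4 + 2*(2*H) = -4 + 4*H)
121 + 69*D(-10, -7) = 121 + 69*(-4 + 4*(-7)) = 121 + 69*(-4 - 28) = 121 + 69*(-32) = 121 - 2208 = -2087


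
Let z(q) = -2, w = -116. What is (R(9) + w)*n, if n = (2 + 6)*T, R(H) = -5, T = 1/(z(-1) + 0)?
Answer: 484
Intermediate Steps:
T = -½ (T = 1/(-2 + 0) = 1/(-2) = -½ ≈ -0.50000)
n = -4 (n = (2 + 6)*(-½) = 8*(-½) = -4)
(R(9) + w)*n = (-5 - 116)*(-4) = -121*(-4) = 484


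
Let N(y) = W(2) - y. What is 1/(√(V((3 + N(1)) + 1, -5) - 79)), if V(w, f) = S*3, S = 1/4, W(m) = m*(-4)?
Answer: -2*I*√313/313 ≈ -0.11305*I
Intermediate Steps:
W(m) = -4*m
N(y) = -8 - y (N(y) = -4*2 - y = -8 - y)
S = ¼ ≈ 0.25000
V(w, f) = ¾ (V(w, f) = (¼)*3 = ¾)
1/(√(V((3 + N(1)) + 1, -5) - 79)) = 1/(√(¾ - 79)) = 1/(√(-313/4)) = 1/(I*√313/2) = -2*I*√313/313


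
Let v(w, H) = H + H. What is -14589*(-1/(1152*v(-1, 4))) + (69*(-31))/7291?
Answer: 418625/324608 ≈ 1.2896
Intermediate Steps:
v(w, H) = 2*H
-14589*(-1/(1152*v(-1, 4))) + (69*(-31))/7291 = -14589/(-64*4*36) + (69*(-31))/7291 = -14589/(-32*8*36) - 2139*1/7291 = -14589/((-256*36)) - 93/317 = -14589/(-9216) - 93/317 = -14589*(-1/9216) - 93/317 = 1621/1024 - 93/317 = 418625/324608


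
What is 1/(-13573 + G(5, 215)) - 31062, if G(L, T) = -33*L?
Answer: -426729757/13738 ≈ -31062.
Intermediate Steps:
1/(-13573 + G(5, 215)) - 31062 = 1/(-13573 - 33*5) - 31062 = 1/(-13573 - 165) - 31062 = 1/(-13738) - 31062 = -1/13738 - 31062 = -426729757/13738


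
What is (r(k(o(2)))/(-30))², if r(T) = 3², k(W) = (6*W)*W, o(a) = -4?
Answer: 9/100 ≈ 0.090000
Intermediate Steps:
k(W) = 6*W²
r(T) = 9
(r(k(o(2)))/(-30))² = (9/(-30))² = (9*(-1/30))² = (-3/10)² = 9/100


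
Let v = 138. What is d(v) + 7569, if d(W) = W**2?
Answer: 26613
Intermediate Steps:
d(v) + 7569 = 138**2 + 7569 = 19044 + 7569 = 26613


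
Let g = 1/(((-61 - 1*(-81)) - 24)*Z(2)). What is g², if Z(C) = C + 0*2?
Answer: 1/64 ≈ 0.015625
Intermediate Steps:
Z(C) = C (Z(C) = C + 0 = C)
g = -⅛ (g = 1/((-61 - 1*(-81)) - 24*2) = (½)/((-61 + 81) - 24) = (½)/(20 - 24) = (½)/(-4) = -¼*½ = -⅛ ≈ -0.12500)
g² = (-⅛)² = 1/64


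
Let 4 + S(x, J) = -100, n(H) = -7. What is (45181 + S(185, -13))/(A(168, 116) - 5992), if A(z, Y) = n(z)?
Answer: -45077/5999 ≈ -7.5141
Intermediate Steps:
S(x, J) = -104 (S(x, J) = -4 - 100 = -104)
A(z, Y) = -7
(45181 + S(185, -13))/(A(168, 116) - 5992) = (45181 - 104)/(-7 - 5992) = 45077/(-5999) = 45077*(-1/5999) = -45077/5999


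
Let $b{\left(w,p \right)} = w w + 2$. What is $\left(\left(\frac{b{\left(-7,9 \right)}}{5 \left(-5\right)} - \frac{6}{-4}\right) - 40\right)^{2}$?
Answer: $\frac{4108729}{2500} \approx 1643.5$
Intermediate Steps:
$b{\left(w,p \right)} = 2 + w^{2}$ ($b{\left(w,p \right)} = w^{2} + 2 = 2 + w^{2}$)
$\left(\left(\frac{b{\left(-7,9 \right)}}{5 \left(-5\right)} - \frac{6}{-4}\right) - 40\right)^{2} = \left(\left(\frac{2 + \left(-7\right)^{2}}{5 \left(-5\right)} - \frac{6}{-4}\right) - 40\right)^{2} = \left(\left(\frac{2 + 49}{-25} - - \frac{3}{2}\right) - 40\right)^{2} = \left(\left(51 \left(- \frac{1}{25}\right) + \frac{3}{2}\right) - 40\right)^{2} = \left(\left(- \frac{51}{25} + \frac{3}{2}\right) - 40\right)^{2} = \left(- \frac{27}{50} - 40\right)^{2} = \left(- \frac{2027}{50}\right)^{2} = \frac{4108729}{2500}$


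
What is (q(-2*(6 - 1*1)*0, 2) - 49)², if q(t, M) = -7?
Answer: 3136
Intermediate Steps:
(q(-2*(6 - 1*1)*0, 2) - 49)² = (-7 - 49)² = (-56)² = 3136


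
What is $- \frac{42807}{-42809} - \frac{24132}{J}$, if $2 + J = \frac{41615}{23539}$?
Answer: $\frac{8105864325791}{77955189} \approx 1.0398 \cdot 10^{5}$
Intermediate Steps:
$J = - \frac{5463}{23539}$ ($J = -2 + \frac{41615}{23539} = - \frac{5463}{23539} \approx -0.23208$)
$- \frac{42807}{-42809} - \frac{24132}{J} = - \frac{42807}{-42809} - \frac{24132}{- \frac{5463}{23539}} = \left(-42807\right) \left(- \frac{1}{42809}\right) - - \frac{189347716}{1821} = \frac{42807}{42809} + \frac{189347716}{1821} = \frac{8105864325791}{77955189}$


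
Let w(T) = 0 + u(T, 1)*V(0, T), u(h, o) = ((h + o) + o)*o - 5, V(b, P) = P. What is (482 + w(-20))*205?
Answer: 193110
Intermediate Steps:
u(h, o) = -5 + o*(h + 2*o) (u(h, o) = (h + 2*o)*o - 5 = o*(h + 2*o) - 5 = -5 + o*(h + 2*o))
w(T) = T*(-3 + T) (w(T) = 0 + (-5 + 2*1² + T*1)*T = 0 + (-5 + 2*1 + T)*T = 0 + (-5 + 2 + T)*T = 0 + (-3 + T)*T = 0 + T*(-3 + T) = T*(-3 + T))
(482 + w(-20))*205 = (482 - 20*(-3 - 20))*205 = (482 - 20*(-23))*205 = (482 + 460)*205 = 942*205 = 193110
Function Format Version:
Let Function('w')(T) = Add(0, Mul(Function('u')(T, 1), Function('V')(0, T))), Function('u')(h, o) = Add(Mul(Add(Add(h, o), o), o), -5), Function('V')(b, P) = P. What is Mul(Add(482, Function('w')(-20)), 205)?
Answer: 193110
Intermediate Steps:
Function('u')(h, o) = Add(-5, Mul(o, Add(h, Mul(2, o)))) (Function('u')(h, o) = Add(Mul(Add(h, Mul(2, o)), o), -5) = Add(Mul(o, Add(h, Mul(2, o))), -5) = Add(-5, Mul(o, Add(h, Mul(2, o)))))
Function('w')(T) = Mul(T, Add(-3, T)) (Function('w')(T) = Add(0, Mul(Add(-5, Mul(2, Pow(1, 2)), Mul(T, 1)), T)) = Add(0, Mul(Add(-5, Mul(2, 1), T), T)) = Add(0, Mul(Add(-5, 2, T), T)) = Add(0, Mul(Add(-3, T), T)) = Add(0, Mul(T, Add(-3, T))) = Mul(T, Add(-3, T)))
Mul(Add(482, Function('w')(-20)), 205) = Mul(Add(482, Mul(-20, Add(-3, -20))), 205) = Mul(Add(482, Mul(-20, -23)), 205) = Mul(Add(482, 460), 205) = Mul(942, 205) = 193110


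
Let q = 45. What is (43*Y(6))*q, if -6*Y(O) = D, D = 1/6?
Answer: -215/4 ≈ -53.750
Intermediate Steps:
D = ⅙ ≈ 0.16667
Y(O) = -1/36 (Y(O) = -⅙*⅙ = -1/36)
(43*Y(6))*q = (43*(-1/36))*45 = -43/36*45 = -215/4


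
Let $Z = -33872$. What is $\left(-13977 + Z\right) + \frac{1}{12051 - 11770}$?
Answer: $- \frac{13445568}{281} \approx -47849.0$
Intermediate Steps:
$\left(-13977 + Z\right) + \frac{1}{12051 - 11770} = \left(-13977 - 33872\right) + \frac{1}{12051 - 11770} = -47849 + \frac{1}{281} = - \frac{13445568}{281}$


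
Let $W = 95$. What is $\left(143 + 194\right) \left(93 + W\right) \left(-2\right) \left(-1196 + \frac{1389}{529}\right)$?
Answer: $\frac{79992652040}{529} \approx 1.5121 \cdot 10^{8}$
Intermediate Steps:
$\left(143 + 194\right) \left(93 + W\right) \left(-2\right) \left(-1196 + \frac{1389}{529}\right) = \left(143 + 194\right) \left(93 + 95\right) \left(-2\right) \left(-1196 + \frac{1389}{529}\right) = 337 \cdot 188 \left(-2\right) \left(-1196 + 1389 \cdot \frac{1}{529}\right) = 63356 \left(-2\right) \left(-1196 + \frac{1389}{529}\right) = \left(-126712\right) \left(- \frac{631295}{529}\right) = \frac{79992652040}{529}$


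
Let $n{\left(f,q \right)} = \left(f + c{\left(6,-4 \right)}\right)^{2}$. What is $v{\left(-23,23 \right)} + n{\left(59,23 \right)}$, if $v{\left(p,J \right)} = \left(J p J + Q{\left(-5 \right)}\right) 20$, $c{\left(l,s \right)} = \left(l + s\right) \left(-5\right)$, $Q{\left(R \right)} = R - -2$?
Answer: $-240999$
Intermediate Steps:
$Q{\left(R \right)} = 2 + R$ ($Q{\left(R \right)} = R + 2 = 2 + R$)
$c{\left(l,s \right)} = - 5 l - 5 s$
$n{\left(f,q \right)} = \left(-10 + f\right)^{2}$ ($n{\left(f,q \right)} = \left(f - 10\right)^{2} = \left(-10 + f\right)^{2}$)
$v{\left(p,J \right)} = -60 + 20 p J^{2}$ ($v{\left(p,J \right)} = \left(J p J + \left(2 - 5\right)\right) 20 = \left(p J^{2} - 3\right) 20 = \left(-3 + p J^{2}\right) 20 = -60 + 20 p J^{2}$)
$v{\left(-23,23 \right)} + n{\left(59,23 \right)} = \left(-60 + 20 \left(-23\right) 23^{2}\right) + \left(-10 + 59\right)^{2} = \left(-60 + 20 \left(-23\right) 529\right) + 49^{2} = \left(-60 - 243340\right) + 2401 = -243400 + 2401 = -240999$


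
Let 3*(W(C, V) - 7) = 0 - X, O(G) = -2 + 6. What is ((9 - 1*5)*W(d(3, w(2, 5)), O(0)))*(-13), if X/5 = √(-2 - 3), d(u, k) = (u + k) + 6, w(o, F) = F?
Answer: -364 + 260*I*√5/3 ≈ -364.0 + 193.79*I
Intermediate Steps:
O(G) = 4
d(u, k) = 6 + k + u (d(u, k) = (k + u) + 6 = 6 + k + u)
X = 5*I*√5 (X = 5*√(-2 - 3) = 5*√(-5) = 5*(I*√5) = 5*I*√5 ≈ 11.18*I)
W(C, V) = 7 - 5*I*√5/3 (W(C, V) = 7 + (0 - 5*I*√5)/3 = 7 + (-5*I*√5)/3 = 7 - 5*I*√5/3)
((9 - 1*5)*W(d(3, w(2, 5)), O(0)))*(-13) = ((9 - 1*5)*(7 - 5*I*√5/3))*(-13) = ((9 - 5)*(7 - 5*I*√5/3))*(-13) = (4*(7 - 5*I*√5/3))*(-13) = (28 - 20*I*√5/3)*(-13) = -364 + 260*I*√5/3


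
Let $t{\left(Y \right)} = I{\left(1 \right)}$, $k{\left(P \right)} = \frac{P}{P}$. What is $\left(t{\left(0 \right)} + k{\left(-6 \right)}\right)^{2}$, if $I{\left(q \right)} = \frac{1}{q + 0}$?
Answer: $4$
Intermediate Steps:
$k{\left(P \right)} = 1$
$I{\left(q \right)} = \frac{1}{q}$
$t{\left(Y \right)} = 1$ ($t{\left(Y \right)} = 1^{-1} = 1$)
$\left(t{\left(0 \right)} + k{\left(-6 \right)}\right)^{2} = \left(1 + 1\right)^{2} = 2^{2} = 4$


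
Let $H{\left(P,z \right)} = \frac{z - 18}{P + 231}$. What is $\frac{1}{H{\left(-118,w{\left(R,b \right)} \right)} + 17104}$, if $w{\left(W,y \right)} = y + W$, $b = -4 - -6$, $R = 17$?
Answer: $\frac{113}{1932753} \approx 5.8466 \cdot 10^{-5}$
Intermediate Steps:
$b = 2$ ($b = -4 + 6 = 2$)
$w{\left(W,y \right)} = W + y$
$H{\left(P,z \right)} = \frac{-18 + z}{231 + P}$
$\frac{1}{H{\left(-118,w{\left(R,b \right)} \right)} + 17104} = \frac{1}{\frac{-18 + \left(17 + 2\right)}{231 - 118} + 17104} = \frac{1}{\frac{-18 + 19}{113} + 17104} = \frac{1}{\frac{1}{113} \cdot 1 + 17104} = \frac{1}{\frac{1}{113} + 17104} = \frac{1}{\frac{1932753}{113}} = \frac{113}{1932753}$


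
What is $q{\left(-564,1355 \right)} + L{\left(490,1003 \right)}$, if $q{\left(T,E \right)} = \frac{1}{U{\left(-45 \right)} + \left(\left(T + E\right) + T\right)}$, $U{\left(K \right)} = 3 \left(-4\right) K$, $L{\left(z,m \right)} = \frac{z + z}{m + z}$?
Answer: $\frac{753153}{1145131} \approx 0.6577$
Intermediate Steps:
$L{\left(z,m \right)} = \frac{2 z}{m + z}$
$U{\left(K \right)} = - 12 K$
$q{\left(T,E \right)} = \frac{1}{540 + E + 2 T}$ ($q{\left(T,E \right)} = \frac{1}{\left(-12\right) \left(-45\right) + \left(\left(T + E\right) + T\right)} = \frac{1}{540 + \left(\left(E + T\right) + T\right)} = \frac{1}{540 + \left(E + 2 T\right)} = \frac{1}{540 + E + 2 T}$)
$q{\left(-564,1355 \right)} + L{\left(490,1003 \right)} = \frac{1}{540 + 1355 + 2 \left(-564\right)} + 2 \cdot 490 \frac{1}{1003 + 490} = \frac{1}{540 + 1355 - 1128} + 2 \cdot 490 \cdot \frac{1}{1493} = \frac{1}{767} + 2 \cdot 490 \cdot \frac{1}{1493} = \frac{1}{767} + \frac{980}{1493} = \frac{753153}{1145131}$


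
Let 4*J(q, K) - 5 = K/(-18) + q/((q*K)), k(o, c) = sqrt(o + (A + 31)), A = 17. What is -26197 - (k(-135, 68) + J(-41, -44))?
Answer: -41498987/1584 - I*sqrt(87) ≈ -26199.0 - 9.3274*I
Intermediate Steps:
k(o, c) = sqrt(48 + o) (k(o, c) = sqrt(o + (17 + 31)) = sqrt(o + 48) = sqrt(48 + o))
J(q, K) = 5/4 - K/72 + 1/(4*K) (J(q, K) = 5/4 + (K/(-18) + q/((q*K)))/4 = 5/4 + (K*(-1/18) + q/((K*q)))/4 = 5/4 + (-K/18 + q*(1/(K*q)))/4 = 5/4 + (-K/18 + 1/K)/4 = 5/4 + (1/K - K/18)/4 = 5/4 + (-K/72 + 1/(4*K)) = 5/4 - K/72 + 1/(4*K))
-26197 - (k(-135, 68) + J(-41, -44)) = -26197 - (sqrt(48 - 135) + (1/72)*(18 - 1*(-44)*(-90 - 44))/(-44)) = -26197 - (sqrt(-87) + (1/72)*(-1/44)*(18 - 1*(-44)*(-134))) = -26197 - (I*sqrt(87) + (1/72)*(-1/44)*(18 - 5896)) = -26197 - (I*sqrt(87) + (1/72)*(-1/44)*(-5878)) = -26197 - (I*sqrt(87) + 2939/1584) = -26197 - (2939/1584 + I*sqrt(87)) = -26197 + (-2939/1584 - I*sqrt(87)) = -41498987/1584 - I*sqrt(87)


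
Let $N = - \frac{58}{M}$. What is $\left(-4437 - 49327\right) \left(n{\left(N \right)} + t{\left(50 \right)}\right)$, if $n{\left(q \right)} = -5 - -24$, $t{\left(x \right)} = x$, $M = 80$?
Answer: $-3709716$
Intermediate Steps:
$N = - \frac{29}{40}$ ($N = - \frac{58}{80} = \left(-58\right) \frac{1}{80} = - \frac{29}{40} \approx -0.725$)
$n{\left(q \right)} = 19$ ($n{\left(q \right)} = -5 + 24 = 19$)
$\left(-4437 - 49327\right) \left(n{\left(N \right)} + t{\left(50 \right)}\right) = \left(-4437 - 49327\right) \left(19 + 50\right) = \left(-53764\right) 69 = -3709716$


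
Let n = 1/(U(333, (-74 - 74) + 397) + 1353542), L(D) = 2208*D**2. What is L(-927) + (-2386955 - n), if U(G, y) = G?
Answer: 2565608663423374/1353875 ≈ 1.8950e+9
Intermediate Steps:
n = 1/1353875 (n = 1/(333 + 1353542) = 1/1353875 ≈ 7.3862e-7)
L(-927) + (-2386955 - n) = 2208*(-927)**2 + (-2386955 - 1*1/1353875) = 2208*859329 + (-2386955 - 1/1353875) = 1897398432 - 3231638700626/1353875 = 2565608663423374/1353875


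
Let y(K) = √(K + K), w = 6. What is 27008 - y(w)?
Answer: 27008 - 2*√3 ≈ 27005.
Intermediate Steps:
y(K) = √2*√K (y(K) = √(2*K) = √2*√K)
27008 - y(w) = 27008 - √2*√6 = 27008 - 2*√3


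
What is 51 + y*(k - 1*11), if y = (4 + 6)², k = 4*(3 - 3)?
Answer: -1049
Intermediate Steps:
k = 0 (k = 4*0 = 0)
y = 100 (y = 10² = 100)
51 + y*(k - 1*11) = 51 + 100*(0 - 1*11) = 51 + 100*(0 - 11) = 51 + 100*(-11) = 51 - 1100 = -1049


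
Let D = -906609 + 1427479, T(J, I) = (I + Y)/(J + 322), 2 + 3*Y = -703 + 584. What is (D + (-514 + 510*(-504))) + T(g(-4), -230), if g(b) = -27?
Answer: 233033849/885 ≈ 2.6332e+5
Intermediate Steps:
Y = -121/3 (Y = -⅔ + (-703 + 584)/3 = -⅔ + (⅓)*(-119) = -⅔ - 119/3 = -121/3 ≈ -40.333)
T(J, I) = (-121/3 + I)/(322 + J) (T(J, I) = (I - 121/3)/(J + 322) = (-121/3 + I)/(322 + J))
D = 520870
(D + (-514 + 510*(-504))) + T(g(-4), -230) = (520870 + (-514 + 510*(-504))) + (-121/3 - 230)/(322 - 27) = (520870 + (-514 - 257040)) - 811/3/295 = (520870 - 257554) + (1/295)*(-811/3) = 263316 - 811/885 = 233033849/885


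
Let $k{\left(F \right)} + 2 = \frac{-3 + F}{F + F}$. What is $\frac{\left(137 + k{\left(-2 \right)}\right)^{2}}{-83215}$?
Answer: $- \frac{59405}{266288} \approx -0.22309$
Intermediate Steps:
$k{\left(F \right)} = -2 + \frac{-3 + F}{2 F}$ ($k{\left(F \right)} = -2 + \frac{-3 + F}{F + F} = -2 + \frac{-3 + F}{2 F}$)
$\frac{\left(137 + k{\left(-2 \right)}\right)^{2}}{-83215} = \frac{\left(137 + \frac{3 \left(-1 - -2\right)}{2 \left(-2\right)}\right)^{2}}{-83215} = \left(137 + \frac{3}{2} \left(- \frac{1}{2}\right) \left(-1 + 2\right)\right)^{2} \left(- \frac{1}{83215}\right) = \left(137 + \frac{3}{2} \left(- \frac{1}{2}\right) 1\right)^{2} \left(- \frac{1}{83215}\right) = \left(137 - \frac{3}{4}\right)^{2} \left(- \frac{1}{83215}\right) = \left(\frac{545}{4}\right)^{2} \left(- \frac{1}{83215}\right) = \frac{297025}{16} \left(- \frac{1}{83215}\right) = - \frac{59405}{266288}$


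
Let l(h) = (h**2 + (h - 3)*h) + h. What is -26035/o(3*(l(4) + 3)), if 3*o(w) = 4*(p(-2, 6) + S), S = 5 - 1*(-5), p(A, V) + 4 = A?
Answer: -78105/16 ≈ -4881.6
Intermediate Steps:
p(A, V) = -4 + A
S = 10 (S = 5 + 5 = 10)
l(h) = h + h**2 + h*(-3 + h) (l(h) = (h**2 + (-3 + h)*h) + h = (h**2 + h*(-3 + h)) + h = h + h**2 + h*(-3 + h))
o(w) = 16/3 (o(w) = (4*((-4 - 2) + 10))/3 = (4*(-6 + 10))/3 = (4*4)/3 = (1/3)*16 = 16/3)
-26035/o(3*(l(4) + 3)) = -26035/16/3 = -26035*3/16 = -78105/16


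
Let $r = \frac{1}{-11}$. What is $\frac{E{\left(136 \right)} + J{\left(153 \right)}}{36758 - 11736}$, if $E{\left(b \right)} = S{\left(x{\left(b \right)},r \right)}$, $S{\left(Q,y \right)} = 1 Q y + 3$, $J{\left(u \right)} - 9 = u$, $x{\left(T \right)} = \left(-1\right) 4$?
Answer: $\frac{1819}{275242} \approx 0.0066087$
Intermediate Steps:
$r = - \frac{1}{11} \approx -0.090909$
$x{\left(T \right)} = -4$
$J{\left(u \right)} = 9 + u$
$S{\left(Q,y \right)} = 3 + Q y$ ($S{\left(Q,y \right)} = Q y + 3 = 3 + Q y$)
$E{\left(b \right)} = \frac{37}{11}$ ($E{\left(b \right)} = 3 - - \frac{4}{11} = 3 + \frac{4}{11} = \frac{37}{11}$)
$\frac{E{\left(136 \right)} + J{\left(153 \right)}}{36758 - 11736} = \frac{\frac{37}{11} + \left(9 + 153\right)}{36758 - 11736} = \frac{\frac{37}{11} + 162}{25022} = \frac{1819}{11} \cdot \frac{1}{25022} = \frac{1819}{275242}$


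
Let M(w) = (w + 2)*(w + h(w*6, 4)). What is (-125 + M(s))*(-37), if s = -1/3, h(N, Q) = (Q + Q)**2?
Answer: 6290/9 ≈ 698.89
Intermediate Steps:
h(N, Q) = 4*Q**2 (h(N, Q) = (2*Q)**2 = 4*Q**2)
s = -1/3 (s = -1*1/3 = -1/3 ≈ -0.33333)
M(w) = (2 + w)*(64 + w) (M(w) = (w + 2)*(w + 4*4**2) = (2 + w)*(w + 4*16) = (2 + w)*(w + 64) = (2 + w)*(64 + w))
(-125 + M(s))*(-37) = (-125 + (128 + (-1/3)**2 + 66*(-1/3)))*(-37) = (-125 + (128 + 1/9 - 22))*(-37) = (-125 + 955/9)*(-37) = -170/9*(-37) = 6290/9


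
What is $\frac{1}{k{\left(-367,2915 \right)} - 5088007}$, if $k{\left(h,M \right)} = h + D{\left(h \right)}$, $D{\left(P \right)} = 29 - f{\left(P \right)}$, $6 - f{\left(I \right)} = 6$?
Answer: $- \frac{1}{5088345} \approx -1.9653 \cdot 10^{-7}$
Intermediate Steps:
$f{\left(I \right)} = 0$ ($f{\left(I \right)} = 6 - 6 = 0$)
$D{\left(P \right)} = 29$ ($D{\left(P \right)} = 29 - 0 = 29 + 0 = 29$)
$k{\left(h,M \right)} = 29 + h$ ($k{\left(h,M \right)} = h + 29 = 29 + h$)
$\frac{1}{k{\left(-367,2915 \right)} - 5088007} = \frac{1}{\left(29 - 367\right) - 5088007} = \frac{1}{-338 - 5088007} = \frac{1}{-5088345} = - \frac{1}{5088345}$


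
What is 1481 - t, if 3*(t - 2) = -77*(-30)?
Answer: 709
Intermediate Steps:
t = 772 (t = 2 + (-77*(-30))/3 = 2 + (1/3)*2310 = 2 + 770 = 772)
1481 - t = 1481 - 1*772 = 1481 - 772 = 709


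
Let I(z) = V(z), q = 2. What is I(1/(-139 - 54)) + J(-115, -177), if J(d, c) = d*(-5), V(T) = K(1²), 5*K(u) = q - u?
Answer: 2876/5 ≈ 575.20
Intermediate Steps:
K(u) = ⅖ - u/5 (K(u) = (2 - u)/5 = ⅖ - u/5)
V(T) = ⅕ (V(T) = ⅖ - ⅕*1² = ⅖ - ⅕*1 = ⅖ - ⅕ = ⅕)
J(d, c) = -5*d
I(z) = ⅕
I(1/(-139 - 54)) + J(-115, -177) = ⅕ - 5*(-115) = ⅕ + 575 = 2876/5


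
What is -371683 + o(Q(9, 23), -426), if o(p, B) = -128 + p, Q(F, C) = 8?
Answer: -371803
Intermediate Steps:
-371683 + o(Q(9, 23), -426) = -371683 + (-128 + 8) = -371683 - 120 = -371803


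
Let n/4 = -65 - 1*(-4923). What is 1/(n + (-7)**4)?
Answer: 1/21833 ≈ 4.5802e-5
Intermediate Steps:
n = 19432 (n = 4*(-65 - 1*(-4923)) = 4*(-65 + 4923) = 4*4858 = 19432)
1/(n + (-7)**4) = 1/(19432 + (-7)**4) = 1/(19432 + 2401) = 1/21833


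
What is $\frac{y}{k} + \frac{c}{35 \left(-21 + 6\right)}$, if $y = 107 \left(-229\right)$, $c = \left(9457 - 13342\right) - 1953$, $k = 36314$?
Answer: $\frac{9482717}{907850} \approx 10.445$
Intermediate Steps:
$c = -5838$ ($c = -3885 - 1953 = -5838$)
$y = -24503$
$\frac{y}{k} + \frac{c}{35 \left(-21 + 6\right)} = - \frac{24503}{36314} - \frac{5838}{35 \left(-21 + 6\right)} = \left(-24503\right) \frac{1}{36314} - \frac{5838}{35 \left(-15\right)} = - \frac{24503}{36314} - \frac{5838}{-525} = - \frac{24503}{36314} - - \frac{278}{25} = - \frac{24503}{36314} + \frac{278}{25} = \frac{9482717}{907850}$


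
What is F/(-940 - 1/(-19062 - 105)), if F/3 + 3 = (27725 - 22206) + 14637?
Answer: -1158817653/18016979 ≈ -64.318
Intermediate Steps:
F = 60459 (F = -9 + 3*((27725 - 22206) + 14637) = -9 + 3*(5519 + 14637) = -9 + 3*20156 = -9 + 60468 = 60459)
F/(-940 - 1/(-19062 - 105)) = 60459/(-940 - 1/(-19062 - 105)) = 60459/(-940 - 1/(-19167)) = 60459/(-940 - 1*(-1/19167)) = 60459/(-940 + 1/19167) = 60459/(-18016979/19167) = 60459*(-19167/18016979) = -1158817653/18016979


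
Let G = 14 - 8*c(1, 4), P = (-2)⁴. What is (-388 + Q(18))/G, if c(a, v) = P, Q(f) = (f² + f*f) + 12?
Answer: -136/57 ≈ -2.3860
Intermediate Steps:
Q(f) = 12 + 2*f² (Q(f) = (f² + f²) + 12 = 2*f² + 12 = 12 + 2*f²)
P = 16
c(a, v) = 16
G = -114 (G = 14 - 8*16 = 14 - 128 = -114)
(-388 + Q(18))/G = (-388 + (12 + 2*18²))/(-114) = (-388 + (12 + 2*324))*(-1/114) = (-388 + (12 + 648))*(-1/114) = (-388 + 660)*(-1/114) = 272*(-1/114) = -136/57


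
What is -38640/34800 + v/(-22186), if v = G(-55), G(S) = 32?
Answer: -1788293/1608485 ≈ -1.1118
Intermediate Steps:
v = 32
-38640/34800 + v/(-22186) = -38640/34800 + 32/(-22186) = -38640*1/34800 + 32*(-1/22186) = -161/145 - 16/11093 = -1788293/1608485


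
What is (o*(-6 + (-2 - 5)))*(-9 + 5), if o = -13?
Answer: -676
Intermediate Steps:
(o*(-6 + (-2 - 5)))*(-9 + 5) = (-13*(-6 + (-2 - 5)))*(-9 + 5) = -13*(-6 - 7)*(-4) = -13*(-13)*(-4) = 169*(-4) = -676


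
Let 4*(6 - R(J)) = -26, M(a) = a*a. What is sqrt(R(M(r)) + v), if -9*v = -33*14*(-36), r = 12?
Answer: I*sqrt(7342)/2 ≈ 42.843*I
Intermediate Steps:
M(a) = a**2
v = -1848 (v = -(-33*14)*(-36)/9 = -(-154)*(-36)/3 = -1/9*16632 = -1848)
R(J) = 25/2 (R(J) = 6 - 1/4*(-26) = 6 + 13/2 = 25/2)
sqrt(R(M(r)) + v) = sqrt(25/2 - 1848) = sqrt(-3671/2) = I*sqrt(7342)/2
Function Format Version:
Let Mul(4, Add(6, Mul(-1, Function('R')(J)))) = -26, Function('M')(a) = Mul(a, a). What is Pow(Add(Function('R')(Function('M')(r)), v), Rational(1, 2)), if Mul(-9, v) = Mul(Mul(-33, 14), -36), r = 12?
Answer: Mul(Rational(1, 2), I, Pow(7342, Rational(1, 2))) ≈ Mul(42.843, I)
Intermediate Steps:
Function('M')(a) = Pow(a, 2)
v = -1848 (v = Mul(Rational(-1, 9), Mul(Mul(-33, 14), -36)) = Mul(Rational(-1, 9), Mul(-462, -36)) = Mul(Rational(-1, 9), 16632) = -1848)
Function('R')(J) = Rational(25, 2) (Function('R')(J) = Add(6, Mul(Rational(-1, 4), -26)) = Add(6, Rational(13, 2)) = Rational(25, 2))
Pow(Add(Function('R')(Function('M')(r)), v), Rational(1, 2)) = Pow(Add(Rational(25, 2), -1848), Rational(1, 2)) = Pow(Rational(-3671, 2), Rational(1, 2)) = Mul(Rational(1, 2), I, Pow(7342, Rational(1, 2)))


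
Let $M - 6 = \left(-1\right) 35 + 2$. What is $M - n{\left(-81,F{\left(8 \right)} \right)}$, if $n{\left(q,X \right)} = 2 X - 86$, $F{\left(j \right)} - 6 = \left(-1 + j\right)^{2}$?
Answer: $-51$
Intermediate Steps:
$F{\left(j \right)} = 6 + \left(-1 + j\right)^{2}$
$n{\left(q,X \right)} = -86 + 2 X$
$M = -27$ ($M = 6 + \left(\left(-1\right) 35 + 2\right) = 6 + \left(-35 + 2\right) = 6 - 33 = -27$)
$M - n{\left(-81,F{\left(8 \right)} \right)} = -27 - \left(-86 + 2 \left(6 + \left(-1 + 8\right)^{2}\right)\right) = -27 - \left(-86 + 2 \left(6 + 7^{2}\right)\right) = -27 - \left(-86 + 2 \left(6 + 49\right)\right) = -27 - \left(-86 + 2 \cdot 55\right) = -27 - \left(-86 + 110\right) = -27 - 24 = -51$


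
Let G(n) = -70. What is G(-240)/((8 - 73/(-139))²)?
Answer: -270494/280845 ≈ -0.96314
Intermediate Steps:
G(-240)/((8 - 73/(-139))²) = -70/(8 - 73/(-139))² = -70/(8 - 73*(-1/139))² = -70/(8 + 73/139)² = -70/((1185/139)²) = -70/1404225/19321 = -70*19321/1404225 = -270494/280845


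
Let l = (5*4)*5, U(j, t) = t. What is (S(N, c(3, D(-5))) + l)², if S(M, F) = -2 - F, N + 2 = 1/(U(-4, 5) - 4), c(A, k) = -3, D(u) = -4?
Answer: 10201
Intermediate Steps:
l = 100 (l = 20*5 = 100)
N = -1 (N = -2 + 1/(5 - 4) = -2 + 1/1 = -2 + 1 = -1)
(S(N, c(3, D(-5))) + l)² = ((-2 - 1*(-3)) + 100)² = ((-2 + 3) + 100)² = (1 + 100)² = 101² = 10201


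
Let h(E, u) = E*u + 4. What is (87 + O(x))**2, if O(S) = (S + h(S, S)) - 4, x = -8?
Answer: 20449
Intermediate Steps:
h(E, u) = 4 + E*u
O(S) = S + S**2 (O(S) = (S + (4 + S*S)) - 4 = (S + (4 + S**2)) - 4 = (4 + S + S**2) - 4 = S + S**2)
(87 + O(x))**2 = (87 - 8*(1 - 8))**2 = (87 - 8*(-7))**2 = (87 + 56)**2 = 143**2 = 20449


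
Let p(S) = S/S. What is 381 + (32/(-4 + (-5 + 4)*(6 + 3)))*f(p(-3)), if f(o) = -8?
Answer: 5209/13 ≈ 400.69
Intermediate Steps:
p(S) = 1
381 + (32/(-4 + (-5 + 4)*(6 + 3)))*f(p(-3)) = 381 + (32/(-4 + (-5 + 4)*(6 + 3)))*(-8) = 381 + (32/(-4 - 1*9))*(-8) = 381 + (32/(-4 - 9))*(-8) = 381 + (32/(-13))*(-8) = 381 + (32*(-1/13))*(-8) = 381 - 32/13*(-8) = 381 + 256/13 = 5209/13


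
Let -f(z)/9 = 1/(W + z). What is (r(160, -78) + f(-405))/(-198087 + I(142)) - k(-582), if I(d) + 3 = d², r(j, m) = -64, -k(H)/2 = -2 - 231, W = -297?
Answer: -923892751/1982604 ≈ -466.00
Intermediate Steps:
k(H) = 466 (k(H) = -2*(-2 - 231) = -2*(-233) = 466)
f(z) = -9/(-297 + z)
I(d) = -3 + d²
(r(160, -78) + f(-405))/(-198087 + I(142)) - k(-582) = (-64 - 9/(-297 - 405))/(-198087 + (-3 + 142²)) - 1*466 = (-64 - 9/(-702))/(-198087 + (-3 + 20164)) - 466 = (-64 - 9*(-1/702))/(-198087 + 20161) - 466 = (-64 + 1/78)/(-177926) - 466 = -4991/78*(-1/177926) - 466 = 713/1982604 - 466 = -923892751/1982604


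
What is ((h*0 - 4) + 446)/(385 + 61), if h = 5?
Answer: 221/223 ≈ 0.99103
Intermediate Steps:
((h*0 - 4) + 446)/(385 + 61) = ((5*0 - 4) + 446)/(385 + 61) = ((0 - 4) + 446)/446 = (-4 + 446)*(1/446) = 442*(1/446) = 221/223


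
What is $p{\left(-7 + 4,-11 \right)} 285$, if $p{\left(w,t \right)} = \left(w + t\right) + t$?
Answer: $-7125$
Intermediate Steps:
$p{\left(w,t \right)} = w + 2 t$ ($p{\left(w,t \right)} = \left(t + w\right) + t = w + 2 t$)
$p{\left(-7 + 4,-11 \right)} 285 = \left(\left(-7 + 4\right) + 2 \left(-11\right)\right) 285 = \left(-3 - 22\right) 285 = \left(-25\right) 285 = -7125$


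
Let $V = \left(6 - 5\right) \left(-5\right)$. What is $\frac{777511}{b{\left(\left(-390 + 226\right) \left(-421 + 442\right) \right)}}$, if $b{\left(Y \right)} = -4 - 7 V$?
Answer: $25081$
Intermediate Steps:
$V = -5$ ($V = 1 \left(-5\right) = -5$)
$b{\left(Y \right)} = 31$ ($b{\left(Y \right)} = -4 - -35 = -4 + 35 = 31$)
$\frac{777511}{b{\left(\left(-390 + 226\right) \left(-421 + 442\right) \right)}} = \frac{777511}{31} = 777511 \cdot \frac{1}{31} = 25081$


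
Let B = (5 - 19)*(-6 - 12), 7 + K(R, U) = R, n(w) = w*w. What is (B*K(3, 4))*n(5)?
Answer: -25200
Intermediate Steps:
n(w) = w²
K(R, U) = -7 + R
B = 252 (B = -14*(-18) = 252)
(B*K(3, 4))*n(5) = (252*(-7 + 3))*5² = (252*(-4))*25 = -1008*25 = -25200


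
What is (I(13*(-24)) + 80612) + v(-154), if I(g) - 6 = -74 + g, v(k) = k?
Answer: 80078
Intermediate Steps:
I(g) = -68 + g (I(g) = 6 + (-74 + g) = -68 + g)
(I(13*(-24)) + 80612) + v(-154) = ((-68 + 13*(-24)) + 80612) - 154 = ((-68 - 312) + 80612) - 154 = (-380 + 80612) - 154 = 80232 - 154 = 80078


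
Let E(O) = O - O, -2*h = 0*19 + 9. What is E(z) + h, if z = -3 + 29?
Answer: -9/2 ≈ -4.5000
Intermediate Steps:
h = -9/2 (h = -(0*19 + 9)/2 = -(0 + 9)/2 = -½*9 = -9/2 ≈ -4.5000)
z = 26
E(O) = 0
E(z) + h = 0 - 9/2 = -9/2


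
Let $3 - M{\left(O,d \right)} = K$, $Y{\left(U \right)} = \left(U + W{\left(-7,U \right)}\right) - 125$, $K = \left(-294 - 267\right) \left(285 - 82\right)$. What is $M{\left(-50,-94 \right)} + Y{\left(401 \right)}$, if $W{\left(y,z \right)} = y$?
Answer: $114155$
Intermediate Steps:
$K = -113883$ ($K = \left(-561\right) 203 = -113883$)
$Y{\left(U \right)} = -132 + U$ ($Y{\left(U \right)} = \left(U - 7\right) - 125 = \left(-7 + U\right) - 125 = -132 + U$)
$M{\left(O,d \right)} = 113886$ ($M{\left(O,d \right)} = 3 - -113883 = 3 + 113883 = 113886$)
$M{\left(-50,-94 \right)} + Y{\left(401 \right)} = 113886 + \left(-132 + 401\right) = 113886 + 269 = 114155$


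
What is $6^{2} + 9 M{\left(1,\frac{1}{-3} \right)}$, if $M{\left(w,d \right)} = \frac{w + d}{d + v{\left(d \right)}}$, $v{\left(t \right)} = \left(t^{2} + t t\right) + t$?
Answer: $\frac{45}{2} \approx 22.5$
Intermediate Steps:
$v{\left(t \right)} = t + 2 t^{2}$ ($v{\left(t \right)} = \left(t^{2} + t^{2}\right) + t = 2 t^{2} + t = t + 2 t^{2}$)
$M{\left(w,d \right)} = \frac{d + w}{d + d \left(1 + 2 d\right)}$ ($M{\left(w,d \right)} = \frac{w + d}{d + d \left(1 + 2 d\right)} = \frac{d + w}{d + d \left(1 + 2 d\right)}$)
$6^{2} + 9 M{\left(1,\frac{1}{-3} \right)} = 6^{2} + 9 \frac{\frac{1}{-3} + 1}{2 \frac{1}{-3} \left(1 + \frac{1}{-3}\right)} = 36 + 9 \frac{- \frac{1}{3} + 1}{2 \left(- \frac{1}{3}\right) \left(1 - \frac{1}{3}\right)} = 36 + 9 \cdot \frac{1}{2} \left(-3\right) \frac{1}{\frac{2}{3}} \cdot \frac{2}{3} = 36 + 9 \cdot \frac{1}{2} \left(-3\right) \frac{3}{2} \cdot \frac{2}{3} = 36 + 9 \left(- \frac{3}{2}\right) = 36 - \frac{27}{2} = \frac{45}{2}$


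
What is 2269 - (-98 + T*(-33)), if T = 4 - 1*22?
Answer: 1773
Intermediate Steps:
T = -18 (T = 4 - 22 = -18)
2269 - (-98 + T*(-33)) = 2269 - (-98 - 18*(-33)) = 2269 - (-98 + 594) = 2269 - 1*496 = 2269 - 496 = 1773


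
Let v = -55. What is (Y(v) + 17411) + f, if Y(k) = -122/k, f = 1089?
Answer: 1017622/55 ≈ 18502.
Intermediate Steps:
(Y(v) + 17411) + f = (-122/(-55) + 17411) + 1089 = (-122*(-1/55) + 17411) + 1089 = (122/55 + 17411) + 1089 = 957727/55 + 1089 = 1017622/55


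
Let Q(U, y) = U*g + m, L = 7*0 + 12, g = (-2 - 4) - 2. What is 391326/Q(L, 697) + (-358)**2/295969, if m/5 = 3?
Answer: -38603327870/7991163 ≈ -4830.8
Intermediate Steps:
m = 15 (m = 5*3 = 15)
g = -8 (g = -6 - 2 = -8)
L = 12 (L = 0 + 12 = 12)
Q(U, y) = 15 - 8*U (Q(U, y) = U*(-8) + 15 = -8*U + 15 = 15 - 8*U)
391326/Q(L, 697) + (-358)**2/295969 = 391326/(15 - 8*12) + (-358)**2/295969 = 391326/(15 - 96) + 128164*(1/295969) = 391326/(-81) + 128164/295969 = 391326*(-1/81) + 128164/295969 = -130442/27 + 128164/295969 = -38603327870/7991163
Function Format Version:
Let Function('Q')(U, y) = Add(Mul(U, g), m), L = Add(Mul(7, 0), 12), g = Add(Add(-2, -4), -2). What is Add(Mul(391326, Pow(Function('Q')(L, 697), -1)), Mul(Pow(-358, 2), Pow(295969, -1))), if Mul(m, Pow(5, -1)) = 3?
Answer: Rational(-38603327870, 7991163) ≈ -4830.8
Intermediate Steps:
m = 15 (m = Mul(5, 3) = 15)
g = -8 (g = Add(-6, -2) = -8)
L = 12 (L = Add(0, 12) = 12)
Function('Q')(U, y) = Add(15, Mul(-8, U)) (Function('Q')(U, y) = Add(Mul(U, -8), 15) = Add(Mul(-8, U), 15) = Add(15, Mul(-8, U)))
Add(Mul(391326, Pow(Function('Q')(L, 697), -1)), Mul(Pow(-358, 2), Pow(295969, -1))) = Add(Mul(391326, Pow(Add(15, Mul(-8, 12)), -1)), Mul(Pow(-358, 2), Pow(295969, -1))) = Add(Mul(391326, Pow(Add(15, -96), -1)), Mul(128164, Rational(1, 295969))) = Add(Mul(391326, Pow(-81, -1)), Rational(128164, 295969)) = Add(Mul(391326, Rational(-1, 81)), Rational(128164, 295969)) = Add(Rational(-130442, 27), Rational(128164, 295969)) = Rational(-38603327870, 7991163)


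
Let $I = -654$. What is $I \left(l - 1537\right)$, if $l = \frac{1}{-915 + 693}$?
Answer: $\frac{37192435}{37} \approx 1.0052 \cdot 10^{6}$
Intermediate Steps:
$l = - \frac{1}{222}$ ($l = \frac{1}{-222} = - \frac{1}{222} \approx -0.0045045$)
$I \left(l - 1537\right) = - 654 \left(- \frac{1}{222} - 1537\right) = \left(-654\right) \left(- \frac{341215}{222}\right) = \frac{37192435}{37}$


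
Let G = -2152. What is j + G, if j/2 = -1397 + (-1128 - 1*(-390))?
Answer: -6422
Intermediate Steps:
j = -4270 (j = 2*(-1397 + (-1128 - 1*(-390))) = 2*(-1397 + (-1128 + 390)) = 2*(-1397 - 738) = 2*(-2135) = -4270)
j + G = -4270 - 2152 = -6422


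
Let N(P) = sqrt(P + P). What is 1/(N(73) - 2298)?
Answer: -1149/2640329 - sqrt(146)/5280658 ≈ -0.00043746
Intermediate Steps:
N(P) = sqrt(2)*sqrt(P) (N(P) = sqrt(2*P) = sqrt(2)*sqrt(P))
1/(N(73) - 2298) = 1/(sqrt(2)*sqrt(73) - 2298) = 1/(sqrt(146) - 2298) = 1/(-2298 + sqrt(146))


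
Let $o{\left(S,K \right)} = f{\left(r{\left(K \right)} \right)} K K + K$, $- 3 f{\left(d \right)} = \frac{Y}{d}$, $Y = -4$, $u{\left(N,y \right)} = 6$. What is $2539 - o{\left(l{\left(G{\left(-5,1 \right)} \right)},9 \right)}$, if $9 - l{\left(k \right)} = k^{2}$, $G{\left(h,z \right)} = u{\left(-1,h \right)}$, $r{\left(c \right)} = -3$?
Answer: $2566$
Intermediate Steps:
$G{\left(h,z \right)} = 6$
$f{\left(d \right)} = \frac{4}{3 d}$ ($f{\left(d \right)} = - \frac{\left(-4\right) \frac{1}{d}}{3} = \frac{4}{3 d}$)
$l{\left(k \right)} = 9 - k^{2}$
$o{\left(S,K \right)} = K - \frac{4 K^{2}}{9}$ ($o{\left(S,K \right)} = \frac{4}{3 \left(-3\right)} K K + K = \frac{4}{3} \left(- \frac{1}{3}\right) K^{2} + K = - \frac{4 K^{2}}{9} + K = K - \frac{4 K^{2}}{9}$)
$2539 - o{\left(l{\left(G{\left(-5,1 \right)} \right)},9 \right)} = 2539 - \frac{1}{9} \cdot 9 \left(9 - 36\right) = 2539 - \frac{1}{9} \cdot 9 \left(-27\right) = 2539 - -27 = 2539 + 27 = 2566$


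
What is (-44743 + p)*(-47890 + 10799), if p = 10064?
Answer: 1286278789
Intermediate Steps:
(-44743 + p)*(-47890 + 10799) = (-44743 + 10064)*(-47890 + 10799) = -34679*(-37091) = 1286278789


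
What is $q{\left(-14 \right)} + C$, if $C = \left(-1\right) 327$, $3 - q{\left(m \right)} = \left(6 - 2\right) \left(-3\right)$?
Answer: $-312$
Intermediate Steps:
$q{\left(m \right)} = 15$ ($q{\left(m \right)} = 3 - \left(6 - 2\right) \left(-3\right) = 3 - 4 \left(-3\right) = 3 - -12 = 3 + 12 = 15$)
$C = -327$
$q{\left(-14 \right)} + C = 15 - 327 = -312$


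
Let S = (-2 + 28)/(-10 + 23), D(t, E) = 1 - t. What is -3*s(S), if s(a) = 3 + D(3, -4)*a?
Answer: 3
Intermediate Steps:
S = 2 (S = 26/13 = 26*(1/13) = 2)
s(a) = 3 - 2*a (s(a) = 3 + (1 - 1*3)*a = 3 + (1 - 3)*a = 3 - 2*a)
-3*s(S) = -3*(3 - 2*2) = -3*(3 - 4) = -3*(-1) = 3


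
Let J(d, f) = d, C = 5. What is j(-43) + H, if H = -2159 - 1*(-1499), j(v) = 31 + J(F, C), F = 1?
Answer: -628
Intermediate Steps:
j(v) = 32 (j(v) = 31 + 1 = 32)
H = -660 (H = -2159 + 1499 = -660)
j(-43) + H = 32 - 660 = -628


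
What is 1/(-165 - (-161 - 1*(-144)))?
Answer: -1/148 ≈ -0.0067568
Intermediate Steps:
1/(-165 - (-161 - 1*(-144))) = 1/(-165 - (-161 + 144)) = 1/(-165 - 1*(-17)) = 1/(-165 + 17) = 1/(-148) = -1/148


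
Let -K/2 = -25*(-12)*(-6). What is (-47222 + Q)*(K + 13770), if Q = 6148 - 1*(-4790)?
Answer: -630253080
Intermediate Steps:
Q = 10938 (Q = 6148 + 4790 = 10938)
K = 3600 (K = -2*(-25*(-12))*(-6) = -600*(-6) = -2*(-1800) = 3600)
(-47222 + Q)*(K + 13770) = (-47222 + 10938)*(3600 + 13770) = -36284*17370 = -630253080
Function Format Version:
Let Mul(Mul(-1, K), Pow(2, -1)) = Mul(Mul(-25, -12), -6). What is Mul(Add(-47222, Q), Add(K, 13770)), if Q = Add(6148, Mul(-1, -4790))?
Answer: -630253080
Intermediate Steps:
Q = 10938 (Q = Add(6148, 4790) = 10938)
K = 3600 (K = Mul(-2, Mul(Mul(-25, -12), -6)) = Mul(-2, Mul(300, -6)) = Mul(-2, -1800) = 3600)
Mul(Add(-47222, Q), Add(K, 13770)) = Mul(Add(-47222, 10938), Add(3600, 13770)) = Mul(-36284, 17370) = -630253080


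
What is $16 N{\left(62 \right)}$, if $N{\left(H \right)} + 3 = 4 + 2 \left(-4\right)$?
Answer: $-112$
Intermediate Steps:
$N{\left(H \right)} = -7$ ($N{\left(H \right)} = -3 + \left(4 + 2 \left(-4\right)\right) = -3 + \left(4 - 8\right) = -3 - 4 = -7$)
$16 N{\left(62 \right)} = 16 \left(-7\right) = -112$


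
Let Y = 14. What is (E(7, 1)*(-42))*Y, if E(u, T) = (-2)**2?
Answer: -2352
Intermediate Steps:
E(u, T) = 4
(E(7, 1)*(-42))*Y = (4*(-42))*14 = -168*14 = -2352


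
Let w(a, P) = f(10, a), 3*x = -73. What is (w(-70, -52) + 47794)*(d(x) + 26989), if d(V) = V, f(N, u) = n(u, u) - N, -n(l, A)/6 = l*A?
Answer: 495718432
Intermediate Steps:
n(l, A) = -6*A*l (n(l, A) = -6*l*A = -6*A*l)
x = -73/3 (x = (⅓)*(-73) = -73/3 ≈ -24.333)
f(N, u) = -N - 6*u² (f(N, u) = -6*u*u - N = -6*u² - N = -N - 6*u²)
w(a, P) = -10 - 6*a² (w(a, P) = -1*10 - 6*a² = -10 - 6*a²)
(w(-70, -52) + 47794)*(d(x) + 26989) = ((-10 - 6*(-70)²) + 47794)*(-73/3 + 26989) = ((-10 - 6*4900) + 47794)*(80894/3) = ((-10 - 29400) + 47794)*(80894/3) = (-29410 + 47794)*(80894/3) = 18384*(80894/3) = 495718432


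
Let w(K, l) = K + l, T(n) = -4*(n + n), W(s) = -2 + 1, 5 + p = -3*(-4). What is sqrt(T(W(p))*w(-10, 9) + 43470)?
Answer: sqrt(43462) ≈ 208.48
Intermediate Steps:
p = 7 (p = -5 - 3*(-4) = -5 + 12 = 7)
W(s) = -1
T(n) = -8*n
sqrt(T(W(p))*w(-10, 9) + 43470) = sqrt((-8*(-1))*(-10 + 9) + 43470) = sqrt(8*(-1) + 43470) = sqrt(-8 + 43470) = sqrt(43462)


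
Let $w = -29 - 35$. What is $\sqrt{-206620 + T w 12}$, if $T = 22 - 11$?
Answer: $2 i \sqrt{53767} \approx 463.75 i$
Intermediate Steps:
$T = 11$ ($T = 22 - 11 = 11$)
$w = -64$ ($w = -29 - 35 = -64$)
$\sqrt{-206620 + T w 12} = \sqrt{-206620 + 11 \left(-64\right) 12} = \sqrt{-206620 - 8448} = \sqrt{-215068} = 2 i \sqrt{53767}$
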